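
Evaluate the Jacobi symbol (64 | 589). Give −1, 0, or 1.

Pull out 2^6: since 589 ≡ 5 (mod 8), (2/589) = -1, so (2/589)^6 = +1.
Reached (1/589) = 1. Collecting the sign flips along the way, the symbol is +1.

1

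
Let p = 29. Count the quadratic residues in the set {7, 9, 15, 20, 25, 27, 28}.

5

(7/29) = +1 → QR.
(9/29) = +1 → QR.
(15/29) = -1 → non-residue.
(20/29) = +1 → QR.
(25/29) = +1 → QR.
(27/29) = -1 → non-residue.
(28/29) = +1 → QR.
Total quadratic residues among the 7: 5.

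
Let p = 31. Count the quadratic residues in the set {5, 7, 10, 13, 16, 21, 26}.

4

(5/31) = +1 → QR.
(7/31) = +1 → QR.
(10/31) = +1 → QR.
(13/31) = -1 → non-residue.
(16/31) = +1 → QR.
(21/31) = -1 → non-residue.
(26/31) = -1 → non-residue.
Total quadratic residues among the 7: 4.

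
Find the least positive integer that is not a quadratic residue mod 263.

5

(2/263) = +1, so 2 is a residue.
(3/263) = +1, so 3 is a residue.
(4/263) = +1, so 4 is a residue.
(5/263) = −1, so 5 is the smallest positive non-residue mod 263.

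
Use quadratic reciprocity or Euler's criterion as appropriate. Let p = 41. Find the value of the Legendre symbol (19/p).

-1

Euler's criterion: (19/41) ≡ 19^20 (mod 41).
19^2 ≡ 33 (mod 41)
19^4 ≡ 23 (mod 41)
19^8 ≡ 37 (mod 41)
19^16 ≡ 16 (mod 41)
19^20 = 19^(16+4) ≡ 40 (mod 41).
Result is 40 ≡ −1, so (19/41) = −1.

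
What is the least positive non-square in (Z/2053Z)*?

(2/2053) = −1, so 2 is the smallest positive non-residue mod 2053.

2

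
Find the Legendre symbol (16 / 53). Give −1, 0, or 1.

1

Pull out 2^4: since 53 ≡ 5 (mod 8), (2/53) = -1, so (2/53)^4 = +1.
Reached (1/53) = 1. Collecting the sign flips along the way, the symbol is +1.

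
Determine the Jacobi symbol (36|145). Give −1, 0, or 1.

1

Pull out 2^2: since 145 ≡ 1 (mod 8), (2/145) = +1, so (2/145)^2 = +1.
Reciprocity: 9 ≡ 1 and 145 ≡ 1 (mod 4), so (9/145) = +(145/9).
Reduce top mod 9: now compute (1/9).
Reached (1/9) = 1. Collecting the sign flips along the way, the symbol is +1.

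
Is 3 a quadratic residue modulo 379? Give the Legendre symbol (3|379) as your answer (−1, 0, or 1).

Reciprocity: 3 ≡ 3 and 379 ≡ 3 (mod 4), so (3/379) = −(379/3).
Reduce top mod 3: now compute (1/3).
Reached (1/3) = 1. Collecting the sign flips along the way, the symbol is -1.

-1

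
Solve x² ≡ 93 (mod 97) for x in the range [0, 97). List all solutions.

97 ≡ 1 (mod 4), so we find a root by search.
Trying successive values, 44² = 1936 ≡ 93 (mod 97). The other root is 97 − 44 = 53.

44, 53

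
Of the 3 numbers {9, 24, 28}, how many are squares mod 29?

3

(9/29) = +1 → QR.
(24/29) = +1 → QR.
(28/29) = +1 → QR.
Total quadratic residues among the 3: 3.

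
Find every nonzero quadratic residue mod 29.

Square k = 1,…,14 (k and 29−k give the same square):
1²=1, 2²=4, 3²=9, 4²=16, 5²=25, 6²≡7, 7²≡20, 8²≡6, 9²≡23, 10²≡13, 11²≡5, 12²≡28, 13²≡24, 14²≡22 (mod 29).
So the quadratic residues mod 29 are {1, 4, 5, 6, 7, 9, 13, 16, 20, 22, 23, 24, 25, 28}.

1,4,5,6,7,9,13,16,20,22,23,24,25,28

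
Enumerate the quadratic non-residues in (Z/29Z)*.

2 3 8 10 11 12 14 15 17 18 19 21 26 27

Square k = 1,…,14 (k and 29−k give the same square):
1²=1, 2²=4, 3²=9, 4²=16, 5²=25, 6²≡7, 7²≡20, 8²≡6, 9²≡23, 10²≡13, 11²≡5, 12²≡28, 13²≡24, 14²≡22 (mod 29).
The residues are {1, 4, 5, 6, 7, 9, 13, 16, 20, 22, 23, 24, 25, 28}; the non-residues are the remaining 14 nonzero classes.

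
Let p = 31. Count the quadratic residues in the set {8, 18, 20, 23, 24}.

(8/31) = +1 → QR.
(18/31) = +1 → QR.
(20/31) = +1 → QR.
(23/31) = -1 → non-residue.
(24/31) = -1 → non-residue.
Total quadratic residues among the 5: 3.

3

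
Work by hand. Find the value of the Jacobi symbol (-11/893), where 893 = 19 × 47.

First reduce: -11 ≡ 882 (mod 893).
Pull out 2: since 893 ≡ 5 (mod 8), (2/893) = -1.
Reciprocity: 441 ≡ 1 and 893 ≡ 1 (mod 4), so (441/893) = +(893/441).
Reduce top mod 441: now compute (11/441).
Reciprocity: 11 ≡ 3 and 441 ≡ 1 (mod 4), so (11/441) = +(441/11).
Reduce top mod 11: now compute (1/11).
Reached (1/11) = 1. Collecting the sign flips along the way, the symbol is -1.

-1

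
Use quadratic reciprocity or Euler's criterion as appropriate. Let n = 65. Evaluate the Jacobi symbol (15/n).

0

Reciprocity: 15 ≡ 3 and 65 ≡ 1 (mod 4), so (15/65) = +(65/15).
Reduce top mod 15: now compute (5/15).
Reciprocity: 5 ≡ 1 and 15 ≡ 3 (mod 4), so (5/15) = +(15/5).
Reduce top mod 5: now compute (0/5).
Top reduces to 0: gcd > 1, so the symbol is 0.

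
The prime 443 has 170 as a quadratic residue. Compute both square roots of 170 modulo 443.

77, 366

Since 443 ≡ 3 (mod 4), a square root of 170 is 170^((443+1)/4) = 170^111 mod 443.
Repeated squaring: 170^2≡105, 170^4≡393, 170^8≡285, 170^16≡156, 170^32≡414, 170^64≡398 (mod 443).
170^111 = 170^(64+32+8+4+2+1) ≡ 77 (mod 443).
Check: 77² = 5929 ≡ 170 (mod 443). The two roots are 77 and 366.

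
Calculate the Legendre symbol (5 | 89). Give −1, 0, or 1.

1

Euler's criterion: (5/89) ≡ 5^44 (mod 89).
5^2 ≡ 25 (mod 89)
5^4 ≡ 2 (mod 89)
5^8 ≡ 4 (mod 89)
5^16 ≡ 16 (mod 89)
5^32 ≡ 78 (mod 89)
5^44 = 5^(32+8+4) ≡ 1 (mod 89).
Result is 1, so (5/89) = 1.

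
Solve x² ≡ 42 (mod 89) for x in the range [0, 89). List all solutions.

24, 65

89 ≡ 1 (mod 4), so we find a root by search.
Trying successive values, 24² = 576 ≡ 42 (mod 89). The other root is 89 − 24 = 65.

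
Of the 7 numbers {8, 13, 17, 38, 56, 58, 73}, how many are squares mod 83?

(8/83) = -1 → non-residue.
(13/83) = -1 → non-residue.
(17/83) = +1 → QR.
(38/83) = +1 → QR.
(56/83) = -1 → non-residue.
(58/83) = -1 → non-residue.
(73/83) = -1 → non-residue.
Total quadratic residues among the 7: 2.

2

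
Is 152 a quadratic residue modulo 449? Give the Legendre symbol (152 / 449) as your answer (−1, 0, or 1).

Pull out 2^3: since 449 ≡ 1 (mod 8), (2/449) = +1, so (2/449)^3 = +1.
Reciprocity: 19 ≡ 3 and 449 ≡ 1 (mod 4), so (19/449) = +(449/19).
Reduce top mod 19: now compute (12/19).
Pull out 2^2: since 19 ≡ 3 (mod 8), (2/19) = -1, so (2/19)^2 = +1.
Reciprocity: 3 ≡ 3 and 19 ≡ 3 (mod 4), so (3/19) = −(19/3).
Reduce top mod 3: now compute (1/3).
Reached (1/3) = 1. Collecting the sign flips along the way, the symbol is -1.

-1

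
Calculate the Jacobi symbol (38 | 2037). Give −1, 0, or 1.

-1

Pull out 2: since 2037 ≡ 5 (mod 8), (2/2037) = -1.
Reciprocity: 19 ≡ 3 and 2037 ≡ 1 (mod 4), so (19/2037) = +(2037/19).
Reduce top mod 19: now compute (4/19).
Pull out 2^2: since 19 ≡ 3 (mod 8), (2/19) = -1, so (2/19)^2 = +1.
Reached (1/19) = 1. Collecting the sign flips along the way, the symbol is -1.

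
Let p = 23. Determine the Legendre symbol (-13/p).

-1

Euler's criterion: (-13/23) ≡ 10^11 (mod 23).
10^2 ≡ 8 (mod 23)
10^4 ≡ 18 (mod 23)
10^8 ≡ 2 (mod 23)
10^11 = 10^(8+2+1) ≡ 22 (mod 23).
Result is 22 ≡ −1, so (-13/23) = −1.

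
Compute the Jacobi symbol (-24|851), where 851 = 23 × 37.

First reduce: -24 ≡ 827 (mod 851).
Reciprocity: 827 ≡ 3 and 851 ≡ 3 (mod 4), so (827/851) = −(851/827).
Reduce top mod 827: now compute (24/827).
Pull out 2^3: since 827 ≡ 3 (mod 8), (2/827) = -1, so (2/827)^3 = -1.
Reciprocity: 3 ≡ 3 and 827 ≡ 3 (mod 4), so (3/827) = −(827/3).
Reduce top mod 3: now compute (2/3).
Pull out 2: since 3 ≡ 3 (mod 8), (2/3) = -1.
Reached (1/3) = 1. Collecting the sign flips along the way, the symbol is +1.

1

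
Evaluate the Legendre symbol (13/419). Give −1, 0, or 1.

1

Euler's criterion: (13/419) ≡ 13^209 (mod 419).
13^2 ≡ 169 (mod 419)
13^4 ≡ 69 (mod 419)
13^8 ≡ 152 (mod 419)
13^16 ≡ 59 (mod 419)
13^32 ≡ 129 (mod 419)
13^64 ≡ 300 (mod 419)
13^128 ≡ 334 (mod 419)
13^209 = 13^(128+64+16+1) ≡ 1 (mod 419).
Result is 1, so (13/419) = 1.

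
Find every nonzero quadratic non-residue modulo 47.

Square k = 1,…,23 (k and 47−k give the same square):
1²=1, 2²=4, 3²=9, 4²=16, 5²=25, 6²=36, 7²≡2, 8²≡17, 9²≡34, 10²≡6, 11²≡27, 12²≡3, 13²≡28, 14²≡8, 15²≡37, 16²≡21, 17²≡7, 18²≡42, 19²≡32, 20²≡24, 21²≡18, 22²≡14, 23²≡12 (mod 47).
The residues are {1, 2, 3, 4, 6, 7, 8, 9, 12, 14, 16, 17, 18, 21, 24, 25, 27, 28, 32, 34, 36, 37, 42}; the non-residues are the remaining 23 nonzero classes.

5, 10, 11, 13, 15, 19, 20, 22, 23, 26, 29, 30, 31, 33, 35, 38, 39, 40, 41, 43, 44, 45, 46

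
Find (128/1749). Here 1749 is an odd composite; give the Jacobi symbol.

Pull out 2^7: since 1749 ≡ 5 (mod 8), (2/1749) = -1, so (2/1749)^7 = -1.
Reached (1/1749) = 1. Collecting the sign flips along the way, the symbol is -1.

-1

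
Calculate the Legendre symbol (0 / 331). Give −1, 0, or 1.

Top reduces to 0: gcd > 1, so the symbol is 0.

0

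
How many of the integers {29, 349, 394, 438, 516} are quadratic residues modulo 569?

2

(29/569) = -1 → non-residue.
(349/569) = -1 → non-residue.
(394/569) = +1 → QR.
(438/569) = +1 → QR.
(516/569) = -1 → non-residue.
Total quadratic residues among the 5: 2.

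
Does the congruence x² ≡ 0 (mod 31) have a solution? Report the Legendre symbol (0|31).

0

Top reduces to 0: gcd > 1, so the symbol is 0.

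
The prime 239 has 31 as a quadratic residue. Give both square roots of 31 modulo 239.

105, 134

Since 239 ≡ 3 (mod 4), a square root of 31 is 31^((239+1)/4) = 31^60 mod 239.
Repeated squaring: 31^2≡5, 31^4≡25, 31^8≡147, 31^16≡99, 31^32≡2 (mod 239).
31^60 = 31^(32+16+8+4) ≡ 134 (mod 239).
Check: 134² = 17956 ≡ 31 (mod 239). The two roots are 105 and 134.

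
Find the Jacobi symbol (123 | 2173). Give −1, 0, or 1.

Reciprocity: 123 ≡ 3 and 2173 ≡ 1 (mod 4), so (123/2173) = +(2173/123).
Reduce top mod 123: now compute (82/123).
Pull out 2: since 123 ≡ 3 (mod 8), (2/123) = -1.
Reciprocity: 41 ≡ 1 and 123 ≡ 3 (mod 4), so (41/123) = +(123/41).
Reduce top mod 41: now compute (0/41).
Top reduces to 0: gcd > 1, so the symbol is 0.

0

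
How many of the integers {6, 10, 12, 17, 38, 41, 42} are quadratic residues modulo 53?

5

(6/53) = +1 → QR.
(10/53) = +1 → QR.
(12/53) = -1 → non-residue.
(17/53) = +1 → QR.
(38/53) = +1 → QR.
(41/53) = -1 → non-residue.
(42/53) = +1 → QR.
Total quadratic residues among the 7: 5.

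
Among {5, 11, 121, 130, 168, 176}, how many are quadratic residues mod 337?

(5/337) = -1 → non-residue.
(11/337) = -1 → non-residue.
(121/337) = +1 → QR.
(130/337) = -1 → non-residue.
(168/337) = +1 → QR.
(176/337) = -1 → non-residue.
Total quadratic residues among the 6: 2.

2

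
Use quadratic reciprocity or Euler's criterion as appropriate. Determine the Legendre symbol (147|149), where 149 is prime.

Euler's criterion: (147/149) ≡ 147^74 (mod 149).
147^2 ≡ 4 (mod 149)
147^4 ≡ 16 (mod 149)
147^8 ≡ 107 (mod 149)
147^16 ≡ 125 (mod 149)
147^32 ≡ 129 (mod 149)
147^64 ≡ 102 (mod 149)
147^74 = 147^(64+8+2) ≡ 148 (mod 149).
Result is 148 ≡ −1, so (147/149) = −1.

-1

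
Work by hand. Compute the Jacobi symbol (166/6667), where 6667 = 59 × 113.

Pull out 2: since 6667 ≡ 3 (mod 8), (2/6667) = -1.
Reciprocity: 83 ≡ 3 and 6667 ≡ 3 (mod 4), so (83/6667) = −(6667/83).
Reduce top mod 83: now compute (27/83).
Reciprocity: 27 ≡ 3 and 83 ≡ 3 (mod 4), so (27/83) = −(83/27).
Reduce top mod 27: now compute (2/27).
Pull out 2: since 27 ≡ 3 (mod 8), (2/27) = -1.
Reached (1/27) = 1. Collecting the sign flips along the way, the symbol is +1.

1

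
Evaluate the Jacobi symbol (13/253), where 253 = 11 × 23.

-1

Reciprocity: 13 ≡ 1 and 253 ≡ 1 (mod 4), so (13/253) = +(253/13).
Reduce top mod 13: now compute (6/13).
Pull out 2: since 13 ≡ 5 (mod 8), (2/13) = -1.
Reciprocity: 3 ≡ 3 and 13 ≡ 1 (mod 4), so (3/13) = +(13/3).
Reduce top mod 3: now compute (1/3).
Reached (1/3) = 1. Collecting the sign flips along the way, the symbol is -1.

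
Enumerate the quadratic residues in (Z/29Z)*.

1, 4, 5, 6, 7, 9, 13, 16, 20, 22, 23, 24, 25, 28

Square k = 1,…,14 (k and 29−k give the same square):
1²=1, 2²=4, 3²=9, 4²=16, 5²=25, 6²≡7, 7²≡20, 8²≡6, 9²≡23, 10²≡13, 11²≡5, 12²≡28, 13²≡24, 14²≡22 (mod 29).
So the quadratic residues mod 29 are {1, 4, 5, 6, 7, 9, 13, 16, 20, 22, 23, 24, 25, 28}.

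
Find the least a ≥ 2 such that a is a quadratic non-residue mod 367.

3

(2/367) = +1, so 2 is a residue.
(3/367) = −1, so 3 is the smallest positive non-residue mod 367.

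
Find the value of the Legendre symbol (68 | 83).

1

Pull out 2^2: since 83 ≡ 3 (mod 8), (2/83) = -1, so (2/83)^2 = +1.
Reciprocity: 17 ≡ 1 and 83 ≡ 3 (mod 4), so (17/83) = +(83/17).
Reduce top mod 17: now compute (15/17).
Reciprocity: 15 ≡ 3 and 17 ≡ 1 (mod 4), so (15/17) = +(17/15).
Reduce top mod 15: now compute (2/15).
Pull out 2: since 15 ≡ 7 (mod 8), (2/15) = +1.
Reached (1/15) = 1. Collecting the sign flips along the way, the symbol is +1.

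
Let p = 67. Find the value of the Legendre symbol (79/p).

Euler's criterion: (79/67) ≡ 12^33 (mod 67).
12^2 ≡ 10 (mod 67)
12^4 ≡ 33 (mod 67)
12^8 ≡ 17 (mod 67)
12^16 ≡ 21 (mod 67)
12^32 ≡ 39 (mod 67)
12^33 = 12^(32+1) ≡ 66 (mod 67).
Result is 66 ≡ −1, so (79/67) = −1.

-1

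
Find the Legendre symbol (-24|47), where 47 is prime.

First reduce: -24 ≡ 23 (mod 47).
Reciprocity: 23 ≡ 3 and 47 ≡ 3 (mod 4), so (23/47) = −(47/23).
Reduce top mod 23: now compute (1/23).
Reached (1/23) = 1. Collecting the sign flips along the way, the symbol is -1.

-1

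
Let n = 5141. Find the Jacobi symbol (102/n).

-1

Pull out 2: since 5141 ≡ 5 (mod 8), (2/5141) = -1.
Reciprocity: 51 ≡ 3 and 5141 ≡ 1 (mod 4), so (51/5141) = +(5141/51).
Reduce top mod 51: now compute (41/51).
Reciprocity: 41 ≡ 1 and 51 ≡ 3 (mod 4), so (41/51) = +(51/41).
Reduce top mod 41: now compute (10/41).
Pull out 2: since 41 ≡ 1 (mod 8), (2/41) = +1.
Reciprocity: 5 ≡ 1 and 41 ≡ 1 (mod 4), so (5/41) = +(41/5).
Reduce top mod 5: now compute (1/5).
Reached (1/5) = 1. Collecting the sign flips along the way, the symbol is -1.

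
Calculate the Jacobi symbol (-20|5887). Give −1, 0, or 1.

First reduce: -20 ≡ 5867 (mod 5887).
Reciprocity: 5867 ≡ 3 and 5887 ≡ 3 (mod 4), so (5867/5887) = −(5887/5867).
Reduce top mod 5867: now compute (20/5867).
Pull out 2^2: since 5867 ≡ 3 (mod 8), (2/5867) = -1, so (2/5867)^2 = +1.
Reciprocity: 5 ≡ 1 and 5867 ≡ 3 (mod 4), so (5/5867) = +(5867/5).
Reduce top mod 5: now compute (2/5).
Pull out 2: since 5 ≡ 5 (mod 8), (2/5) = -1.
Reached (1/5) = 1. Collecting the sign flips along the way, the symbol is +1.

1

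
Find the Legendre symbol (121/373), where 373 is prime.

Euler's criterion: (121/373) ≡ 121^186 (mod 373).
121^2 ≡ 94 (mod 373)
121^4 ≡ 257 (mod 373)
121^8 ≡ 28 (mod 373)
121^16 ≡ 38 (mod 373)
121^32 ≡ 325 (mod 373)
121^64 ≡ 66 (mod 373)
121^128 ≡ 253 (mod 373)
121^186 = 121^(128+32+16+8+2) ≡ 1 (mod 373).
Result is 1, so (121/373) = 1.

1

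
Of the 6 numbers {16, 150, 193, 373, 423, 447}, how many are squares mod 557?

3

(16/557) = +1 → QR.
(150/557) = +1 → QR.
(193/557) = -1 → non-residue.
(373/557) = +1 → QR.
(423/557) = -1 → non-residue.
(447/557) = -1 → non-residue.
Total quadratic residues among the 6: 3.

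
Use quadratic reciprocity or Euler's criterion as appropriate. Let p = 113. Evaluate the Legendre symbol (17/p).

-1

Reciprocity: 17 ≡ 1 and 113 ≡ 1 (mod 4), so (17/113) = +(113/17).
Reduce top mod 17: now compute (11/17).
Reciprocity: 11 ≡ 3 and 17 ≡ 1 (mod 4), so (11/17) = +(17/11).
Reduce top mod 11: now compute (6/11).
Pull out 2: since 11 ≡ 3 (mod 8), (2/11) = -1.
Reciprocity: 3 ≡ 3 and 11 ≡ 3 (mod 4), so (3/11) = −(11/3).
Reduce top mod 3: now compute (2/3).
Pull out 2: since 3 ≡ 3 (mod 8), (2/3) = -1.
Reached (1/3) = 1. Collecting the sign flips along the way, the symbol is -1.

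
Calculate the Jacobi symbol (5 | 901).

1

Reciprocity: 5 ≡ 1 and 901 ≡ 1 (mod 4), so (5/901) = +(901/5).
Reduce top mod 5: now compute (1/5).
Reached (1/5) = 1. Collecting the sign flips along the way, the symbol is +1.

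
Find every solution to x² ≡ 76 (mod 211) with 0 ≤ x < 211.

Since 211 ≡ 3 (mod 4), a square root of 76 is 76^((211+1)/4) = 76^53 mod 211.
Repeated squaring: 76^2≡79, 76^4≡122, 76^8≡114, 76^16≡125, 76^32≡11 (mod 211).
76^53 = 76^(32+16+4+1) ≡ 169 (mod 211).
Check: 169² = 28561 ≡ 76 (mod 211). The two roots are 42 and 169.

42, 169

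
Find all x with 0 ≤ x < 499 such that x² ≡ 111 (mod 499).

166, 333

Since 499 ≡ 3 (mod 4), a square root of 111 is 111^((499+1)/4) = 111^125 mod 499.
Repeated squaring: 111^2≡345, 111^4≡263, 111^8≡307, 111^16≡437, 111^32≡351, 111^64≡447 (mod 499).
111^125 = 111^(64+32+16+8+4+1) ≡ 166 (mod 499).
Check: 166² = 27556 ≡ 111 (mod 499). The two roots are 166 and 333.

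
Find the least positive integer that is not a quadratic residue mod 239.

7

(2/239) = +1, so 2 is a residue.
(3/239) = +1, so 3 is a residue.
(4/239) = +1, so 4 is a residue.
(5/239) = +1, so 5 is a residue.
(6/239) = +1, so 6 is a residue.
(7/239) = −1, so 7 is the smallest positive non-residue mod 239.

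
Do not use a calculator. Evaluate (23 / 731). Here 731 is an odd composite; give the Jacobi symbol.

-1

Reciprocity: 23 ≡ 3 and 731 ≡ 3 (mod 4), so (23/731) = −(731/23).
Reduce top mod 23: now compute (18/23).
Pull out 2: since 23 ≡ 7 (mod 8), (2/23) = +1.
Reciprocity: 9 ≡ 1 and 23 ≡ 3 (mod 4), so (9/23) = +(23/9).
Reduce top mod 9: now compute (5/9).
Reciprocity: 5 ≡ 1 and 9 ≡ 1 (mod 4), so (5/9) = +(9/5).
Reduce top mod 5: now compute (4/5).
Pull out 2^2: since 5 ≡ 5 (mod 8), (2/5) = -1, so (2/5)^2 = +1.
Reached (1/5) = 1. Collecting the sign flips along the way, the symbol is -1.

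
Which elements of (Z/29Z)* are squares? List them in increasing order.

Square k = 1,…,14 (k and 29−k give the same square):
1²=1, 2²=4, 3²=9, 4²=16, 5²=25, 6²≡7, 7²≡20, 8²≡6, 9²≡23, 10²≡13, 11²≡5, 12²≡28, 13²≡24, 14²≡22 (mod 29).
So the quadratic residues mod 29 are {1, 4, 5, 6, 7, 9, 13, 16, 20, 22, 23, 24, 25, 28}.

1 4 5 6 7 9 13 16 20 22 23 24 25 28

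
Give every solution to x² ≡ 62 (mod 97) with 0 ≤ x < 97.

16, 81

97 ≡ 1 (mod 4), so we find a root by search.
Trying successive values, 16² = 256 ≡ 62 (mod 97). The other root is 97 − 16 = 81.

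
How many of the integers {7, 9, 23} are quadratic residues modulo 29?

(7/29) = +1 → QR.
(9/29) = +1 → QR.
(23/29) = +1 → QR.
Total quadratic residues among the 3: 3.

3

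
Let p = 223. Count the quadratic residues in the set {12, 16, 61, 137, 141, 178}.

(12/223) = -1 → non-residue.
(16/223) = +1 → QR.
(61/223) = -1 → non-residue.
(137/223) = -1 → non-residue.
(141/223) = -1 → non-residue.
(178/223) = +1 → QR.
Total quadratic residues among the 6: 2.

2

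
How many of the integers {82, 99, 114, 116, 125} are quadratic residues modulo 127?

2

(82/127) = +1 → QR.
(99/127) = +1 → QR.
(114/127) = -1 → non-residue.
(116/127) = -1 → non-residue.
(125/127) = -1 → non-residue.
Total quadratic residues among the 5: 2.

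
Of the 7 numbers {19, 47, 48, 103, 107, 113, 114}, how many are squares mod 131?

(19/131) = -1 → non-residue.
(47/131) = -1 → non-residue.
(48/131) = +1 → QR.
(103/131) = -1 → non-residue.
(107/131) = +1 → QR.
(113/131) = +1 → QR.
(114/131) = +1 → QR.
Total quadratic residues among the 7: 4.

4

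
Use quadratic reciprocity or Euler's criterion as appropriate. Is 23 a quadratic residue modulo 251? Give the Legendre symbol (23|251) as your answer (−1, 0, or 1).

Euler's criterion: (23/251) ≡ 23^125 (mod 251).
23^2 ≡ 27 (mod 251)
23^4 ≡ 227 (mod 251)
23^8 ≡ 74 (mod 251)
23^16 ≡ 205 (mod 251)
23^32 ≡ 108 (mod 251)
23^64 ≡ 118 (mod 251)
23^125 = 23^(64+32+16+8+4+1) ≡ 1 (mod 251).
Result is 1, so (23/251) = 1.

1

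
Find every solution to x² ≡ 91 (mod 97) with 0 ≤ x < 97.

97 ≡ 1 (mod 4), so we find a root by search.
Trying successive values, 24² = 576 ≡ 91 (mod 97). The other root is 97 − 24 = 73.

24, 73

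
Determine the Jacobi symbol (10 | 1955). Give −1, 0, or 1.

0

Pull out 2: since 1955 ≡ 3 (mod 8), (2/1955) = -1.
Reciprocity: 5 ≡ 1 and 1955 ≡ 3 (mod 4), so (5/1955) = +(1955/5).
Reduce top mod 5: now compute (0/5).
Top reduces to 0: gcd > 1, so the symbol is 0.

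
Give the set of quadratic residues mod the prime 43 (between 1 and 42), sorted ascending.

1, 4, 6, 9, 10, 11, 13, 14, 15, 16, 17, 21, 23, 24, 25, 31, 35, 36, 38, 40, 41

Square k = 1,…,21 (k and 43−k give the same square):
1²=1, 2²=4, 3²=9, 4²=16, 5²=25, 6²=36, 7²≡6, 8²≡21, 9²≡38, 10²≡14, 11²≡35, 12²≡15, 13²≡40, 14²≡24, 15²≡10, 16²≡41, 17²≡31, 18²≡23, 19²≡17, 20²≡13, 21²≡11 (mod 43).
So the quadratic residues mod 43 are {1, 4, 6, 9, 10, 11, 13, 14, 15, 16, 17, 21, 23, 24, 25, 31, 35, 36, 38, 40, 41}.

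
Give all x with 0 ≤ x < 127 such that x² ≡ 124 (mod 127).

39, 88

Since 127 ≡ 3 (mod 4), a square root of 124 is 124^((127+1)/4) = 124^32 mod 127.
Repeated squaring: 124^2≡9, 124^4≡81, 124^8≡84, 124^16≡71, 124^32≡88 (mod 127).
124^32 = 124^(32) ≡ 88 (mod 127).
Check: 88² = 7744 ≡ 124 (mod 127). The two roots are 39 and 88.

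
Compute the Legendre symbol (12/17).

-1

Pull out 2^2: since 17 ≡ 1 (mod 8), (2/17) = +1, so (2/17)^2 = +1.
Reciprocity: 3 ≡ 3 and 17 ≡ 1 (mod 4), so (3/17) = +(17/3).
Reduce top mod 3: now compute (2/3).
Pull out 2: since 3 ≡ 3 (mod 8), (2/3) = -1.
Reached (1/3) = 1. Collecting the sign flips along the way, the symbol is -1.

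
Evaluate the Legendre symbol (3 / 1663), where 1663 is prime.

Reciprocity: 3 ≡ 3 and 1663 ≡ 3 (mod 4), so (3/1663) = −(1663/3).
Reduce top mod 3: now compute (1/3).
Reached (1/3) = 1. Collecting the sign flips along the way, the symbol is -1.

-1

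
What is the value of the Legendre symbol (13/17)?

Reciprocity: 13 ≡ 1 and 17 ≡ 1 (mod 4), so (13/17) = +(17/13).
Reduce top mod 13: now compute (4/13).
Pull out 2^2: since 13 ≡ 5 (mod 8), (2/13) = -1, so (2/13)^2 = +1.
Reached (1/13) = 1. Collecting the sign flips along the way, the symbol is +1.

1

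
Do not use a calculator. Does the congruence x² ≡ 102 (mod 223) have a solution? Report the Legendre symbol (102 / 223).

-1

Pull out 2: since 223 ≡ 7 (mod 8), (2/223) = +1.
Reciprocity: 51 ≡ 3 and 223 ≡ 3 (mod 4), so (51/223) = −(223/51).
Reduce top mod 51: now compute (19/51).
Reciprocity: 19 ≡ 3 and 51 ≡ 3 (mod 4), so (19/51) = −(51/19).
Reduce top mod 19: now compute (13/19).
Reciprocity: 13 ≡ 1 and 19 ≡ 3 (mod 4), so (13/19) = +(19/13).
Reduce top mod 13: now compute (6/13).
Pull out 2: since 13 ≡ 5 (mod 8), (2/13) = -1.
Reciprocity: 3 ≡ 3 and 13 ≡ 1 (mod 4), so (3/13) = +(13/3).
Reduce top mod 3: now compute (1/3).
Reached (1/3) = 1. Collecting the sign flips along the way, the symbol is -1.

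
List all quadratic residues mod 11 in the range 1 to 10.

1, 3, 4, 5, 9

Square k = 1,…,5 (k and 11−k give the same square):
1²=1, 2²=4, 3²=9, 4²≡5, 5²≡3 (mod 11).
So the quadratic residues mod 11 are {1, 3, 4, 5, 9}.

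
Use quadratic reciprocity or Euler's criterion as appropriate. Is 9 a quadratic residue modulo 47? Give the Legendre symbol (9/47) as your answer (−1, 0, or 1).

1

Euler's criterion: (9/47) ≡ 9^23 (mod 47).
9^2 ≡ 34 (mod 47)
9^4 ≡ 28 (mod 47)
9^8 ≡ 32 (mod 47)
9^16 ≡ 37 (mod 47)
9^23 = 9^(16+4+2+1) ≡ 1 (mod 47).
Result is 1, so (9/47) = 1.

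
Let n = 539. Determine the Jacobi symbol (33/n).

Reciprocity: 33 ≡ 1 and 539 ≡ 3 (mod 4), so (33/539) = +(539/33).
Reduce top mod 33: now compute (11/33).
Reciprocity: 11 ≡ 3 and 33 ≡ 1 (mod 4), so (11/33) = +(33/11).
Reduce top mod 11: now compute (0/11).
Top reduces to 0: gcd > 1, so the symbol is 0.

0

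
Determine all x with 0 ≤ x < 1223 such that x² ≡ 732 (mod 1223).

499, 724

Since 1223 ≡ 3 (mod 4), a square root of 732 is 732^((1223+1)/4) = 732^306 mod 1223.
Repeated squaring: 732^2≡150, 732^4≡486, 732^8≡157, 732^16≡189, 732^32≡254, 732^64≡920, 732^128≡84, 732^256≡941 (mod 1223).
732^306 = 732^(256+32+16+2) ≡ 724 (mod 1223).
Check: 724² = 524176 ≡ 732 (mod 1223). The two roots are 499 and 724.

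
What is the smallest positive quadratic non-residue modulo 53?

2

(2/53) = −1, so 2 is the smallest positive non-residue mod 53.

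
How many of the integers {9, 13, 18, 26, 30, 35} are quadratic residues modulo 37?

3

(9/37) = +1 → QR.
(13/37) = -1 → non-residue.
(18/37) = -1 → non-residue.
(26/37) = +1 → QR.
(30/37) = +1 → QR.
(35/37) = -1 → non-residue.
Total quadratic residues among the 6: 3.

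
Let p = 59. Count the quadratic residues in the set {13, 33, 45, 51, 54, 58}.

2

(13/59) = -1 → non-residue.
(33/59) = -1 → non-residue.
(45/59) = +1 → QR.
(51/59) = +1 → QR.
(54/59) = -1 → non-residue.
(58/59) = -1 → non-residue.
Total quadratic residues among the 6: 2.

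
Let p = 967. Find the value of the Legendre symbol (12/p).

-1

Pull out 2^2: since 967 ≡ 7 (mod 8), (2/967) = +1, so (2/967)^2 = +1.
Reciprocity: 3 ≡ 3 and 967 ≡ 3 (mod 4), so (3/967) = −(967/3).
Reduce top mod 3: now compute (1/3).
Reached (1/3) = 1. Collecting the sign flips along the way, the symbol is -1.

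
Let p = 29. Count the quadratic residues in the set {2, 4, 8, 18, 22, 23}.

3

(2/29) = -1 → non-residue.
(4/29) = +1 → QR.
(8/29) = -1 → non-residue.
(18/29) = -1 → non-residue.
(22/29) = +1 → QR.
(23/29) = +1 → QR.
Total quadratic residues among the 6: 3.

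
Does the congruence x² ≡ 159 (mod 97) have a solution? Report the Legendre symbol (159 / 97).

1

First reduce: 159 ≡ 62 (mod 97).
Pull out 2: since 97 ≡ 1 (mod 8), (2/97) = +1.
Reciprocity: 31 ≡ 3 and 97 ≡ 1 (mod 4), so (31/97) = +(97/31).
Reduce top mod 31: now compute (4/31).
Pull out 2^2: since 31 ≡ 7 (mod 8), (2/31) = +1, so (2/31)^2 = +1.
Reached (1/31) = 1. Collecting the sign flips along the way, the symbol is +1.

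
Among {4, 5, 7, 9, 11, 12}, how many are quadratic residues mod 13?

(4/13) = +1 → QR.
(5/13) = -1 → non-residue.
(7/13) = -1 → non-residue.
(9/13) = +1 → QR.
(11/13) = -1 → non-residue.
(12/13) = +1 → QR.
Total quadratic residues among the 6: 3.

3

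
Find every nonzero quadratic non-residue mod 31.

Square k = 1,…,15 (k and 31−k give the same square):
1²=1, 2²=4, 3²=9, 4²=16, 5²=25, 6²≡5, 7²≡18, 8²≡2, 9²≡19, 10²≡7, 11²≡28, 12²≡20, 13²≡14, 14²≡10, 15²≡8 (mod 31).
The residues are {1, 2, 4, 5, 7, 8, 9, 10, 14, 16, 18, 19, 20, 25, 28}; the non-residues are the remaining 15 nonzero classes.

3 6 11 12 13 15 17 21 22 23 24 26 27 29 30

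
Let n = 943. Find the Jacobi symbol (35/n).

Reciprocity: 35 ≡ 3 and 943 ≡ 3 (mod 4), so (35/943) = −(943/35).
Reduce top mod 35: now compute (33/35).
Reciprocity: 33 ≡ 1 and 35 ≡ 3 (mod 4), so (33/35) = +(35/33).
Reduce top mod 33: now compute (2/33).
Pull out 2: since 33 ≡ 1 (mod 8), (2/33) = +1.
Reached (1/33) = 1. Collecting the sign flips along the way, the symbol is -1.

-1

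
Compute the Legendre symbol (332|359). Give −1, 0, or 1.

Pull out 2^2: since 359 ≡ 7 (mod 8), (2/359) = +1, so (2/359)^2 = +1.
Reciprocity: 83 ≡ 3 and 359 ≡ 3 (mod 4), so (83/359) = −(359/83).
Reduce top mod 83: now compute (27/83).
Reciprocity: 27 ≡ 3 and 83 ≡ 3 (mod 4), so (27/83) = −(83/27).
Reduce top mod 27: now compute (2/27).
Pull out 2: since 27 ≡ 3 (mod 8), (2/27) = -1.
Reached (1/27) = 1. Collecting the sign flips along the way, the symbol is -1.

-1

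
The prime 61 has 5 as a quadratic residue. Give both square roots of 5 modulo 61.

61 ≡ 1 (mod 4), so we find a root by search.
Trying successive values, 26² = 676 ≡ 5 (mod 61). The other root is 61 − 26 = 35.

26, 35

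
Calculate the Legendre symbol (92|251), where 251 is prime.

1

Pull out 2^2: since 251 ≡ 3 (mod 8), (2/251) = -1, so (2/251)^2 = +1.
Reciprocity: 23 ≡ 3 and 251 ≡ 3 (mod 4), so (23/251) = −(251/23).
Reduce top mod 23: now compute (21/23).
Reciprocity: 21 ≡ 1 and 23 ≡ 3 (mod 4), so (21/23) = +(23/21).
Reduce top mod 21: now compute (2/21).
Pull out 2: since 21 ≡ 5 (mod 8), (2/21) = -1.
Reached (1/21) = 1. Collecting the sign flips along the way, the symbol is +1.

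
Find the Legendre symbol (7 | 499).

Reciprocity: 7 ≡ 3 and 499 ≡ 3 (mod 4), so (7/499) = −(499/7).
Reduce top mod 7: now compute (2/7).
Pull out 2: since 7 ≡ 7 (mod 8), (2/7) = +1.
Reached (1/7) = 1. Collecting the sign flips along the way, the symbol is -1.

-1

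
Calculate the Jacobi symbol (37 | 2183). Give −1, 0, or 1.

0

Reciprocity: 37 ≡ 1 and 2183 ≡ 3 (mod 4), so (37/2183) = +(2183/37).
Reduce top mod 37: now compute (0/37).
Top reduces to 0: gcd > 1, so the symbol is 0.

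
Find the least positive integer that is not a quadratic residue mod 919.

(2/919) = +1, so 2 is a residue.
(3/919) = −1, so 3 is the smallest positive non-residue mod 919.

3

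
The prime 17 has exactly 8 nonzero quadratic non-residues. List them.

Square k = 1,…,8 (k and 17−k give the same square):
1²=1, 2²=4, 3²=9, 4²=16, 5²≡8, 6²≡2, 7²≡15, 8²≡13 (mod 17).
The residues are {1, 2, 4, 8, 9, 13, 15, 16}; the non-residues are the remaining 8 nonzero classes.

3 5 6 7 10 11 12 14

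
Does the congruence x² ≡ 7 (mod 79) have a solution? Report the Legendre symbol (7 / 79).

-1

Reciprocity: 7 ≡ 3 and 79 ≡ 3 (mod 4), so (7/79) = −(79/7).
Reduce top mod 7: now compute (2/7).
Pull out 2: since 7 ≡ 7 (mod 8), (2/7) = +1.
Reached (1/7) = 1. Collecting the sign flips along the way, the symbol is -1.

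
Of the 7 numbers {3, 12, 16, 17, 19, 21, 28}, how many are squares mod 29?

(3/29) = -1 → non-residue.
(12/29) = -1 → non-residue.
(16/29) = +1 → QR.
(17/29) = -1 → non-residue.
(19/29) = -1 → non-residue.
(21/29) = -1 → non-residue.
(28/29) = +1 → QR.
Total quadratic residues among the 7: 2.

2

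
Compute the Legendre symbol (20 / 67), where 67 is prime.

-1

Pull out 2^2: since 67 ≡ 3 (mod 8), (2/67) = -1, so (2/67)^2 = +1.
Reciprocity: 5 ≡ 1 and 67 ≡ 3 (mod 4), so (5/67) = +(67/5).
Reduce top mod 5: now compute (2/5).
Pull out 2: since 5 ≡ 5 (mod 8), (2/5) = -1.
Reached (1/5) = 1. Collecting the sign flips along the way, the symbol is -1.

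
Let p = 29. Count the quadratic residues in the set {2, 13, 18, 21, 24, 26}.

2

(2/29) = -1 → non-residue.
(13/29) = +1 → QR.
(18/29) = -1 → non-residue.
(21/29) = -1 → non-residue.
(24/29) = +1 → QR.
(26/29) = -1 → non-residue.
Total quadratic residues among the 6: 2.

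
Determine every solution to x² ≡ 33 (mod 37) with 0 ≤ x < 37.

12, 25

37 ≡ 1 (mod 4), so we find a root by search.
Trying successive values, 12² = 144 ≡ 33 (mod 37). The other root is 37 − 12 = 25.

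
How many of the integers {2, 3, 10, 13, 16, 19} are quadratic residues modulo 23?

4

(2/23) = +1 → QR.
(3/23) = +1 → QR.
(10/23) = -1 → non-residue.
(13/23) = +1 → QR.
(16/23) = +1 → QR.
(19/23) = -1 → non-residue.
Total quadratic residues among the 6: 4.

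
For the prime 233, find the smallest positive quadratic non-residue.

3

(2/233) = +1, so 2 is a residue.
(3/233) = −1, so 3 is the smallest positive non-residue mod 233.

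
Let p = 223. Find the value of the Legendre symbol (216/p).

-1

Pull out 2^3: since 223 ≡ 7 (mod 8), (2/223) = +1, so (2/223)^3 = +1.
Reciprocity: 27 ≡ 3 and 223 ≡ 3 (mod 4), so (27/223) = −(223/27).
Reduce top mod 27: now compute (7/27).
Reciprocity: 7 ≡ 3 and 27 ≡ 3 (mod 4), so (7/27) = −(27/7).
Reduce top mod 7: now compute (6/7).
Pull out 2: since 7 ≡ 7 (mod 8), (2/7) = +1.
Reciprocity: 3 ≡ 3 and 7 ≡ 3 (mod 4), so (3/7) = −(7/3).
Reduce top mod 3: now compute (1/3).
Reached (1/3) = 1. Collecting the sign flips along the way, the symbol is -1.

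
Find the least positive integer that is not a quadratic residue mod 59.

2

(2/59) = −1, so 2 is the smallest positive non-residue mod 59.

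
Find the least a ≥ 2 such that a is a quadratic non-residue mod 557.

2

(2/557) = −1, so 2 is the smallest positive non-residue mod 557.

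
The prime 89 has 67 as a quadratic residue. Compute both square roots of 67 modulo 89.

89 ≡ 1 (mod 4), so we find a root by search.
Trying successive values, 44² = 1936 ≡ 67 (mod 89). The other root is 89 − 44 = 45.

44, 45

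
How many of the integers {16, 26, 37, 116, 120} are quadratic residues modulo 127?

(16/127) = +1 → QR.
(26/127) = +1 → QR.
(37/127) = +1 → QR.
(116/127) = -1 → non-residue.
(120/127) = +1 → QR.
Total quadratic residues among the 5: 4.

4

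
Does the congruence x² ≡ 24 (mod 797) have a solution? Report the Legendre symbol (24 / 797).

Euler's criterion: (24/797) ≡ 24^398 (mod 797).
24^2 ≡ 576 (mod 797)
24^4 ≡ 224 (mod 797)
24^8 ≡ 762 (mod 797)
24^16 ≡ 428 (mod 797)
24^32 ≡ 671 (mod 797)
24^64 ≡ 733 (mod 797)
24^128 ≡ 111 (mod 797)
24^256 ≡ 366 (mod 797)
24^398 = 24^(256+128+8+4+2) ≡ 1 (mod 797).
Result is 1, so (24/797) = 1.

1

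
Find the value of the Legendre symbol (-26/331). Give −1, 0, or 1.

First reduce: -26 ≡ 305 (mod 331).
Reciprocity: 305 ≡ 1 and 331 ≡ 3 (mod 4), so (305/331) = +(331/305).
Reduce top mod 305: now compute (26/305).
Pull out 2: since 305 ≡ 1 (mod 8), (2/305) = +1.
Reciprocity: 13 ≡ 1 and 305 ≡ 1 (mod 4), so (13/305) = +(305/13).
Reduce top mod 13: now compute (6/13).
Pull out 2: since 13 ≡ 5 (mod 8), (2/13) = -1.
Reciprocity: 3 ≡ 3 and 13 ≡ 1 (mod 4), so (3/13) = +(13/3).
Reduce top mod 3: now compute (1/3).
Reached (1/3) = 1. Collecting the sign flips along the way, the symbol is -1.

-1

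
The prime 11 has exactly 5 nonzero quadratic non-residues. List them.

Square k = 1,…,5 (k and 11−k give the same square):
1²=1, 2²=4, 3²=9, 4²≡5, 5²≡3 (mod 11).
The residues are {1, 3, 4, 5, 9}; the non-residues are the remaining 5 nonzero classes.

2 6 7 8 10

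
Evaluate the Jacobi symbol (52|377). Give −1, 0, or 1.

0

Pull out 2^2: since 377 ≡ 1 (mod 8), (2/377) = +1, so (2/377)^2 = +1.
Reciprocity: 13 ≡ 1 and 377 ≡ 1 (mod 4), so (13/377) = +(377/13).
Reduce top mod 13: now compute (0/13).
Top reduces to 0: gcd > 1, so the symbol is 0.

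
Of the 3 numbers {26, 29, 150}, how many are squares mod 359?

1

(26/359) = -1 → non-residue.
(29/359) = -1 → non-residue.
(150/359) = +1 → QR.
Total quadratic residues among the 3: 1.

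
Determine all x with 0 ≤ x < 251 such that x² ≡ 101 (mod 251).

58, 193

Since 251 ≡ 3 (mod 4), a square root of 101 is 101^((251+1)/4) = 101^63 mod 251.
Repeated squaring: 101^2≡161, 101^4≡68, 101^8≡106, 101^16≡192, 101^32≡218 (mod 251).
101^63 = 101^(32+16+8+4+2+1) ≡ 58 (mod 251).
Check: 58² = 3364 ≡ 101 (mod 251). The two roots are 58 and 193.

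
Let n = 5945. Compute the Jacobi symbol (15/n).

Reciprocity: 15 ≡ 3 and 5945 ≡ 1 (mod 4), so (15/5945) = +(5945/15).
Reduce top mod 15: now compute (5/15).
Reciprocity: 5 ≡ 1 and 15 ≡ 3 (mod 4), so (5/15) = +(15/5).
Reduce top mod 5: now compute (0/5).
Top reduces to 0: gcd > 1, so the symbol is 0.

0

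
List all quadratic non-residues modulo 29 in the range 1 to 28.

Square k = 1,…,14 (k and 29−k give the same square):
1²=1, 2²=4, 3²=9, 4²=16, 5²=25, 6²≡7, 7²≡20, 8²≡6, 9²≡23, 10²≡13, 11²≡5, 12²≡28, 13²≡24, 14²≡22 (mod 29).
The residues are {1, 4, 5, 6, 7, 9, 13, 16, 20, 22, 23, 24, 25, 28}; the non-residues are the remaining 14 nonzero classes.

2, 3, 8, 10, 11, 12, 14, 15, 17, 18, 19, 21, 26, 27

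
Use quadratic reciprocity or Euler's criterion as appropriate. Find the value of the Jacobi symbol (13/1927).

Reciprocity: 13 ≡ 1 and 1927 ≡ 3 (mod 4), so (13/1927) = +(1927/13).
Reduce top mod 13: now compute (3/13).
Reciprocity: 3 ≡ 3 and 13 ≡ 1 (mod 4), so (3/13) = +(13/3).
Reduce top mod 3: now compute (1/3).
Reached (1/3) = 1. Collecting the sign flips along the way, the symbol is +1.

1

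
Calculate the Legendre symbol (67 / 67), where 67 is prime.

0

First reduce: 67 ≡ 0 (mod 67).
Top reduces to 0: gcd > 1, so the symbol is 0.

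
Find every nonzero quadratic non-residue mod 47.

Square k = 1,…,23 (k and 47−k give the same square):
1²=1, 2²=4, 3²=9, 4²=16, 5²=25, 6²=36, 7²≡2, 8²≡17, 9²≡34, 10²≡6, 11²≡27, 12²≡3, 13²≡28, 14²≡8, 15²≡37, 16²≡21, 17²≡7, 18²≡42, 19²≡32, 20²≡24, 21²≡18, 22²≡14, 23²≡12 (mod 47).
The residues are {1, 2, 3, 4, 6, 7, 8, 9, 12, 14, 16, 17, 18, 21, 24, 25, 27, 28, 32, 34, 36, 37, 42}; the non-residues are the remaining 23 nonzero classes.

5,10,11,13,15,19,20,22,23,26,29,30,31,33,35,38,39,40,41,43,44,45,46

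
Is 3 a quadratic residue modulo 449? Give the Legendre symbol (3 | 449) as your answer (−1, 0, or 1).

-1

Reciprocity: 3 ≡ 3 and 449 ≡ 1 (mod 4), so (3/449) = +(449/3).
Reduce top mod 3: now compute (2/3).
Pull out 2: since 3 ≡ 3 (mod 8), (2/3) = -1.
Reached (1/3) = 1. Collecting the sign flips along the way, the symbol is -1.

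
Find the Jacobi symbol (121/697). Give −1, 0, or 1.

1

Reciprocity: 121 ≡ 1 and 697 ≡ 1 (mod 4), so (121/697) = +(697/121).
Reduce top mod 121: now compute (92/121).
Pull out 2^2: since 121 ≡ 1 (mod 8), (2/121) = +1, so (2/121)^2 = +1.
Reciprocity: 23 ≡ 3 and 121 ≡ 1 (mod 4), so (23/121) = +(121/23).
Reduce top mod 23: now compute (6/23).
Pull out 2: since 23 ≡ 7 (mod 8), (2/23) = +1.
Reciprocity: 3 ≡ 3 and 23 ≡ 3 (mod 4), so (3/23) = −(23/3).
Reduce top mod 3: now compute (2/3).
Pull out 2: since 3 ≡ 3 (mod 8), (2/3) = -1.
Reached (1/3) = 1. Collecting the sign flips along the way, the symbol is +1.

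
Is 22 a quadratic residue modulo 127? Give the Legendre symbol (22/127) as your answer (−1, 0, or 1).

Euler's criterion: (22/127) ≡ 22^63 (mod 127).
22^2 ≡ 103 (mod 127)
22^4 ≡ 68 (mod 127)
22^8 ≡ 52 (mod 127)
22^16 ≡ 37 (mod 127)
22^32 ≡ 99 (mod 127)
22^63 = 22^(32+16+8+4+2+1) ≡ 1 (mod 127).
Result is 1, so (22/127) = 1.

1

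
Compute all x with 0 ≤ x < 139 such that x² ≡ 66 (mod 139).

30, 109

Since 139 ≡ 3 (mod 4), a square root of 66 is 66^((139+1)/4) = 66^35 mod 139.
Repeated squaring: 66^2≡47, 66^4≡124, 66^8≡86, 66^16≡29, 66^32≡7 (mod 139).
66^35 = 66^(32+2+1) ≡ 30 (mod 139).
Check: 30² = 900 ≡ 66 (mod 139). The two roots are 30 and 109.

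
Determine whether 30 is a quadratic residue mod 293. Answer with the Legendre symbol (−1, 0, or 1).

Euler's criterion: (30/293) ≡ 30^146 (mod 293).
30^2 ≡ 21 (mod 293)
30^4 ≡ 148 (mod 293)
30^8 ≡ 222 (mod 293)
30^16 ≡ 60 (mod 293)
30^32 ≡ 84 (mod 293)
30^64 ≡ 24 (mod 293)
30^128 ≡ 283 (mod 293)
30^146 = 30^(128+16+2) ≡ 292 (mod 293).
Result is 292 ≡ −1, so (30/293) = −1.

-1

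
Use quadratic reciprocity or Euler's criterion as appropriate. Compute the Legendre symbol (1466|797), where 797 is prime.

-1

First reduce: 1466 ≡ 669 (mod 797).
Reciprocity: 669 ≡ 1 and 797 ≡ 1 (mod 4), so (669/797) = +(797/669).
Reduce top mod 669: now compute (128/669).
Pull out 2^7: since 669 ≡ 5 (mod 8), (2/669) = -1, so (2/669)^7 = -1.
Reached (1/669) = 1. Collecting the sign flips along the way, the symbol is -1.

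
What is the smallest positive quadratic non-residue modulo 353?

3

(2/353) = +1, so 2 is a residue.
(3/353) = −1, so 3 is the smallest positive non-residue mod 353.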